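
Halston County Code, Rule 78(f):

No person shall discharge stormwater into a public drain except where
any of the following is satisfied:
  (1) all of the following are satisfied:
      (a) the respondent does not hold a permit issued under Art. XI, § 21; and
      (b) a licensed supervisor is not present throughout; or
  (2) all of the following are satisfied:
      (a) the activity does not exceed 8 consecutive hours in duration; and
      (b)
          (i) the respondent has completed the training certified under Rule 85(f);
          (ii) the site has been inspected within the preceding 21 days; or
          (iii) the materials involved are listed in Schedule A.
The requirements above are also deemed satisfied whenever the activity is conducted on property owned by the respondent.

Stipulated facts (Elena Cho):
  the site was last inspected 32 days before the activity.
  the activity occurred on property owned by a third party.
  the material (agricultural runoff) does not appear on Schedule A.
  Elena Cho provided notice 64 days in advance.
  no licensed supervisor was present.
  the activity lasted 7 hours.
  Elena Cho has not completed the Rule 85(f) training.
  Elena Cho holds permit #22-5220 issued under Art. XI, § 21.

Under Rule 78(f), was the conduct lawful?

(a) not (holds permit) — fails.
(b) not (supervisor present) — met.
So (1) is not satisfied (F AND T).
(a) ≤ 8 hrs duration — satisfied.
(i) training certified — not met.
(ii) site inspected — not satisfied.
(iii) Schedule A material — fails.
So (b) is not satisfied (F OR F OR F).
So (2) is not satisfied (T AND F).
So Overall is not satisfied (F OR F).
Exception (own property) — not satisfied.
Result: main false OR exception false → false.

No — unlawful.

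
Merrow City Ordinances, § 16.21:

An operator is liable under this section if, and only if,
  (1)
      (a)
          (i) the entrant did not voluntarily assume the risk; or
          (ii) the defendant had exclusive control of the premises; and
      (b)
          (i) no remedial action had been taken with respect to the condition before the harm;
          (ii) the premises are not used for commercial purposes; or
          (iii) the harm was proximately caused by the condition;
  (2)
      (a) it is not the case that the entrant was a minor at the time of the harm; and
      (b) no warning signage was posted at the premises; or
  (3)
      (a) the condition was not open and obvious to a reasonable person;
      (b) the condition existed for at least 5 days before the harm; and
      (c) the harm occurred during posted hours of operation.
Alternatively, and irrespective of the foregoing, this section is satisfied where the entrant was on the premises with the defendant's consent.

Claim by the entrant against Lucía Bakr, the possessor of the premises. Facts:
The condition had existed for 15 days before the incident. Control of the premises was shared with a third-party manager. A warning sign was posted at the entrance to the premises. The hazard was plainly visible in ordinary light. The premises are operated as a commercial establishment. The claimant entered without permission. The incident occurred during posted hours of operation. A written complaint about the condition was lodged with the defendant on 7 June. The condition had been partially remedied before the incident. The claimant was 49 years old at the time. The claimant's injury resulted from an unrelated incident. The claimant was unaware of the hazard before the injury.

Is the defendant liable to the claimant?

No — not liable.

(i) no assumed risk — satisfied.
(ii) exclusive control — not met.
(a) = T OR F = true.
(i) no remedial action — fails.
(ii) not (commercial use) — not met.
(iii) proximate cause — not met.
So (b) is not satisfied (F OR F OR F).
So (1) is not satisfied (T AND F).
(a) not (entrant a minor) — met.
(b) no signage posted — not met.
(2): T AND F → false.
(a) not open/obvious — fails.
(b) condition ≥5 days old — met.
(c) during posted hours — holds.
(3): F AND T AND T → false.
Overall = F OR F OR F = false.
Exception (consent to enter) — not satisfied.
Result: main false OR exception false → false.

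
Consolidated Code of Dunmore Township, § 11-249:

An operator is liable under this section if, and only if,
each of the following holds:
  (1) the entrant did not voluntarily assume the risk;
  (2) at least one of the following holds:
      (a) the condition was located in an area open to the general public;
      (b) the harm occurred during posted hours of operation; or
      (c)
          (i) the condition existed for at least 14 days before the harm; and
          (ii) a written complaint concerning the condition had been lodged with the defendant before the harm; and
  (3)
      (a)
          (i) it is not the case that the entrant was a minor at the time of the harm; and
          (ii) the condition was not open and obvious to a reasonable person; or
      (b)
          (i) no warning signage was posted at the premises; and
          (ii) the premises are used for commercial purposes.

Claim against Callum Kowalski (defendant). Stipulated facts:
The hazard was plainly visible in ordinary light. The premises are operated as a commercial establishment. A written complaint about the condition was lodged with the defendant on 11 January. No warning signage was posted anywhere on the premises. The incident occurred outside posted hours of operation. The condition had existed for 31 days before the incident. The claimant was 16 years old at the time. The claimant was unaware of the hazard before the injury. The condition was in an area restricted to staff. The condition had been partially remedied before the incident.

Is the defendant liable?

(1) no assumed risk — holds.
(a) public area — fails.
(b) during posted hours — fails.
(i) condition ≥14 days old — holds.
(ii) complaint lodged — holds.
(c): T AND T → true.
So (2) is satisfied (F OR F OR T).
(i) not (entrant a minor) — not satisfied.
(ii) not open/obvious — not satisfied.
So (a) is not satisfied (F AND F).
(i) no signage posted — holds.
(ii) commercial use — met.
So (b) is satisfied (T AND T).
So (3) is satisfied (F OR T).
So Overall is satisfied (T AND T AND T).

Yes — liable.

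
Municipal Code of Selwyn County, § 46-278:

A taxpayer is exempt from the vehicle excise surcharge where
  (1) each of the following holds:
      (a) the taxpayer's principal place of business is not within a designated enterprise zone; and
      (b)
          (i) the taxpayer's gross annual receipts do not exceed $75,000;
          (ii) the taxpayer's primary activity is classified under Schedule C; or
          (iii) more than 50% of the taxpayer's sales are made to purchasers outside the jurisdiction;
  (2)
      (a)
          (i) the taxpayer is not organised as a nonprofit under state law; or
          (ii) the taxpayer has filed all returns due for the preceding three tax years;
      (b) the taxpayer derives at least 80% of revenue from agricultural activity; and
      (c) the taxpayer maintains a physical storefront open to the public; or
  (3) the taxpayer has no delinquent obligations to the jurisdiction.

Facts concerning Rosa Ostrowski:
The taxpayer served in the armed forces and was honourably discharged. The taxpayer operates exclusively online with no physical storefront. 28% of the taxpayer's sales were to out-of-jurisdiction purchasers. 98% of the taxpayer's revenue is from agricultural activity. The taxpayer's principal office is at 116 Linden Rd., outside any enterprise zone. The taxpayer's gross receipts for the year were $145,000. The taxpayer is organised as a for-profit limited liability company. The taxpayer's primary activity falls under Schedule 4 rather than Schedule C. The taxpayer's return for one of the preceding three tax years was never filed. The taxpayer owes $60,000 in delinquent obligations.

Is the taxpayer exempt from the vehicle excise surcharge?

No — not exempt.

(a) not (in enterprise zone) — satisfied.
(i) receipts ≤ $75,000 — not satisfied.
(ii) Schedule C activity — not met.
(iii) >50% out-of-jur. sales — not satisfied.
So (b) is not satisfied (F OR F OR F).
(1) = T AND F = false.
(i) not (nonprofit) — holds.
(ii) returns current — not satisfied.
So (a) is satisfied (T OR F).
(b) ≥80% agricultural — satisfied.
(c) has storefront — not satisfied.
(2) = T AND T AND F = false.
(3) no delinquency — not satisfied.
So Overall is not satisfied (F OR F OR F).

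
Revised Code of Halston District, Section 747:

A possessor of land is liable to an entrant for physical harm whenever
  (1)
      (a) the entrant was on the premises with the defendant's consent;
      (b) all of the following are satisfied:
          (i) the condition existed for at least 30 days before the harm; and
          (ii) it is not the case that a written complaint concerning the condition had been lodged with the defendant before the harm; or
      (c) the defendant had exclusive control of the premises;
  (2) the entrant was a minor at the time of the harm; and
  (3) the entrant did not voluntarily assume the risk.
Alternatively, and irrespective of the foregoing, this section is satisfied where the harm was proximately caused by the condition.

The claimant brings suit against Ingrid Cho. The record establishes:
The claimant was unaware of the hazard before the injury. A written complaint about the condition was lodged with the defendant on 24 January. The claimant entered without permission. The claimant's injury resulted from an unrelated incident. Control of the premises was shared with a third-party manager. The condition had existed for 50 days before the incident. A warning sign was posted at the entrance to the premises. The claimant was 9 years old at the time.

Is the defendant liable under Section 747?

(a) consent to enter — fails.
(i) condition ≥30 days old — satisfied.
(ii) not (complaint lodged) — not satisfied.
(b) = T AND F = false.
(c) exclusive control — not satisfied.
(1): F OR F OR F → false.
(2) entrant a minor — met.
(3) no assumed risk — met.
Overall = F AND T AND T = false.
Exception (proximate cause) — not satisfied.
Result: main false OR exception false → false.

No — not liable.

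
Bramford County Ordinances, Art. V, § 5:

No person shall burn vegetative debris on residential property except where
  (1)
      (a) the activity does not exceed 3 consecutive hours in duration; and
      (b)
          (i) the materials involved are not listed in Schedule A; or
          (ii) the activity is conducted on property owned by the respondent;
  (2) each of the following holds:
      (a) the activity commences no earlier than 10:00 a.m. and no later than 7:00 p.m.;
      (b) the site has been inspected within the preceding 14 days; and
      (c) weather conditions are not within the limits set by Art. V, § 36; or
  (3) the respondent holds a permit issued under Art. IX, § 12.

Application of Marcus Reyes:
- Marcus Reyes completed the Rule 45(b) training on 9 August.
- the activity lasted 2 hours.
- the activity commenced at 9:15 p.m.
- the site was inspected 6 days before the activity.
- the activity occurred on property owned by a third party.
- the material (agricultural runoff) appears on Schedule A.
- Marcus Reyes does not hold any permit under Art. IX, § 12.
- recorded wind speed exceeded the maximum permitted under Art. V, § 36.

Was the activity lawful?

No — unlawful.

(a) ≤ 3 hrs duration — met.
(i) not (Schedule A material) — fails.
(ii) own property — not satisfied.
(b): F OR F → false.
(1): T AND F → false.
(a) start within hours — fails.
(b) site inspected — met.
(c) not (weather ok) — met.
(2) = F AND T AND T = false.
(3) holds permit — not met.
Overall = F OR F OR F = false.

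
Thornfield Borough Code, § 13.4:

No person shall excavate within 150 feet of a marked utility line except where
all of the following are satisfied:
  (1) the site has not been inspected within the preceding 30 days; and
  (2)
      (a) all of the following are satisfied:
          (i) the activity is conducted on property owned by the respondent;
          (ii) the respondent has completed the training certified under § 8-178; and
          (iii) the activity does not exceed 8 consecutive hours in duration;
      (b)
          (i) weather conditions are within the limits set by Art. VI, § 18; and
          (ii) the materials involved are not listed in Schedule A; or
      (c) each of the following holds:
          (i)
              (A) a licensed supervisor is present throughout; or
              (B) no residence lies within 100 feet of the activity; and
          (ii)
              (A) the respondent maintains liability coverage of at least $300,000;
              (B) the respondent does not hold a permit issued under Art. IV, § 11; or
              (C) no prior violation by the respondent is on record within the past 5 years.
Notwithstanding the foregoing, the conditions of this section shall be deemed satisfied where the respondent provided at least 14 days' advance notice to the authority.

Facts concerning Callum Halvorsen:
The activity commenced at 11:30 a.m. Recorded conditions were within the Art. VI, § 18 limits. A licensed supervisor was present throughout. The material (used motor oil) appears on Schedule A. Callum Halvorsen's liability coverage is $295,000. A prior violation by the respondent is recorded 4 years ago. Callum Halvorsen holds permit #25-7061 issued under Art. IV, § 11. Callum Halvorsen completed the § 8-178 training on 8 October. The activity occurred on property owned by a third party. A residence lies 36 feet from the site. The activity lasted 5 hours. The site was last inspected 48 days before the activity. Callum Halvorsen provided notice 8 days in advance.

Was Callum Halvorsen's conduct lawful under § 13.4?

(1) not (site inspected) — holds.
(i) own property — not satisfied.
(ii) training certified — holds.
(iii) ≤ 8 hrs duration — satisfied.
(a): F AND T AND T → false.
(i) weather ok — holds.
(ii) not (Schedule A material) — fails.
(b): T AND F → false.
(A) supervisor present — satisfied.
(B) no residence in 100 ft — not met.
(i): T OR F → true.
(A) coverage ≥ $300,000 — fails.
(B) not (holds permit) — not met.
(C) no prior violation — not satisfied.
(ii): F OR F OR F → false.
(c): T AND F → false.
(2): F OR F OR F → false.
Overall = T AND F = false.
Exception (≥14 days' notice) — not satisfied.
Result: main false OR exception false → false.

No — unlawful.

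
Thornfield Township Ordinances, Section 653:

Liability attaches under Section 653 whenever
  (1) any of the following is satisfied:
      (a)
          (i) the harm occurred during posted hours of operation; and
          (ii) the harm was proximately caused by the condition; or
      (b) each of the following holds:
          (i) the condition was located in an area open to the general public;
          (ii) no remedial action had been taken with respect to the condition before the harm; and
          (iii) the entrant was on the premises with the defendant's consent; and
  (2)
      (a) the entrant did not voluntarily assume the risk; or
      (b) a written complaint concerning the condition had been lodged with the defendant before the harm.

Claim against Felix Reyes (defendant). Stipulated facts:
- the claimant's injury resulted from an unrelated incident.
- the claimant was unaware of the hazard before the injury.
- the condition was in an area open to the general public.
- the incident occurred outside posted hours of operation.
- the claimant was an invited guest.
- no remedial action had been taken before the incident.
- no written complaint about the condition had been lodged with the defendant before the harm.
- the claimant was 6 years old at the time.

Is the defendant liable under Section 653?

(i) during posted hours — fails.
(ii) proximate cause — not satisfied.
So (a) is not satisfied (F AND F).
(i) public area — met.
(ii) no remedial action — satisfied.
(iii) consent to enter — met.
(b) = T AND T AND T = true.
So (1) is satisfied (F OR T).
(a) no assumed risk — satisfied.
(b) complaint lodged — not satisfied.
(2): T OR F → true.
Overall = T AND T = true.

Yes — liable.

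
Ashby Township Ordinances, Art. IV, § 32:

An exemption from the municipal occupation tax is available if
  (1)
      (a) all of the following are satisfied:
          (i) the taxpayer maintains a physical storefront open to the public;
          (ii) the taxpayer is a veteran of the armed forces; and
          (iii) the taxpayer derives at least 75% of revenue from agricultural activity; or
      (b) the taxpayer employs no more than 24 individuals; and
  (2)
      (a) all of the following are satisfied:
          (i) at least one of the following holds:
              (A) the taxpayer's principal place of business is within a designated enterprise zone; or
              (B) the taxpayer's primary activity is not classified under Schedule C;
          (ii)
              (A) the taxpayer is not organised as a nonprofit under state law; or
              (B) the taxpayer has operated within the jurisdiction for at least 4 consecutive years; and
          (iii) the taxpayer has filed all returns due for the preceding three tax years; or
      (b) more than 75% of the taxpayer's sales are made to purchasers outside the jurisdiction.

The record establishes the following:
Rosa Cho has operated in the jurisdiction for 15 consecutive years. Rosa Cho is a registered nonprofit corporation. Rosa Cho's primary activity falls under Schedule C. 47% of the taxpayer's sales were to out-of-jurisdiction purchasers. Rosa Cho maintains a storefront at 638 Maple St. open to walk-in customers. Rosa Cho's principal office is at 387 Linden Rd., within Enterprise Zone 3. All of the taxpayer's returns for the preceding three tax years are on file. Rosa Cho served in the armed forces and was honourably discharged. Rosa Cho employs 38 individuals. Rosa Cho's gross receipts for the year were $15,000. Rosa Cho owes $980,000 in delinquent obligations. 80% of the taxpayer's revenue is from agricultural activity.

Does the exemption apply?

Yes — exempt.

(i) has storefront — holds.
(ii) veteran — holds.
(iii) ≥75% agricultural — holds.
(a) = T AND T AND T = true.
(b) ≤ 24 employees — not satisfied.
So (1) is satisfied (T OR F).
(A) in enterprise zone — holds.
(B) not (Schedule C activity) — fails.
So (i) is satisfied (T OR F).
(A) not (nonprofit) — not met.
(B) ≥ 4 yrs in jurisdiction — met.
So (ii) is satisfied (F OR T).
(iii) returns current — satisfied.
(a) = T AND T AND T = true.
(b) >75% out-of-jur. sales — fails.
So (2) is satisfied (T OR F).
So Overall is satisfied (T AND T).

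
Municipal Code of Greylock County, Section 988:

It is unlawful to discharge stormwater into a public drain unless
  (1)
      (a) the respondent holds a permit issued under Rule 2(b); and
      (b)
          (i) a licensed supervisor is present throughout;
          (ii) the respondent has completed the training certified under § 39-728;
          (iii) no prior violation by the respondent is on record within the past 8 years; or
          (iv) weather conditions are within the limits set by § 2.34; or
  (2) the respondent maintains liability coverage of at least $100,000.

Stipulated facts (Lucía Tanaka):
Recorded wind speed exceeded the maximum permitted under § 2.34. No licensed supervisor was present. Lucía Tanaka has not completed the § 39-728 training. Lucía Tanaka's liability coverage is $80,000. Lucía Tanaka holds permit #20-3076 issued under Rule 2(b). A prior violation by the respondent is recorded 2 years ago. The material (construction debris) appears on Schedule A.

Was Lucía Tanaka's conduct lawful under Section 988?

No — unlawful.

(a) holds permit — satisfied.
(i) supervisor present — fails.
(ii) training certified — fails.
(iii) no prior violation — not met.
(iv) weather ok — fails.
(b) = F OR F OR F OR F = false.
(1): T AND F → false.
(2) coverage ≥ $100,000 — not met.
Overall = F OR F = false.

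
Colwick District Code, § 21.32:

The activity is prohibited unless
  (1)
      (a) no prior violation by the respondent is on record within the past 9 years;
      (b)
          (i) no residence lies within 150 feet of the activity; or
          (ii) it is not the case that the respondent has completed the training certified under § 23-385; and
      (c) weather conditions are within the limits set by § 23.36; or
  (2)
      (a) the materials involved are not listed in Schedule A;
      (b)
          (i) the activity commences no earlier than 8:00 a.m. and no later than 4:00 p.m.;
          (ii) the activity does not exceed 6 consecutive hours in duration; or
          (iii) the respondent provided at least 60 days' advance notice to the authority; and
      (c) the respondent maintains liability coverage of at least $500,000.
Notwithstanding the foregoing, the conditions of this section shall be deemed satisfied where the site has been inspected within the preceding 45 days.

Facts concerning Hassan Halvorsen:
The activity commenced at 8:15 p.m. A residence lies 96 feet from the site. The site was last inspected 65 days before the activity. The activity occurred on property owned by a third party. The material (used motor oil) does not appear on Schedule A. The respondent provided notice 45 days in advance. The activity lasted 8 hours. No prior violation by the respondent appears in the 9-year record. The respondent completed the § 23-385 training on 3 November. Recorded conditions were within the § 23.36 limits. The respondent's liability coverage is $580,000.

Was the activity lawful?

No — unlawful.

(a) no prior violation — met.
(i) no residence in 150 ft — not met.
(ii) not (training certified) — not met.
So (b) is not satisfied (F OR F).
(c) weather ok — holds.
(1): T AND F AND T → false.
(a) not (Schedule A material) — satisfied.
(i) start within hours — not satisfied.
(ii) ≤ 6 hrs duration — not satisfied.
(iii) ≥60 days' notice — not met.
(b) = F OR F OR F = false.
(c) coverage ≥ $500,000 — satisfied.
(2): T AND F AND T → false.
Overall = F OR F = false.
Exception (site inspected) — not satisfied.
Result: main false OR exception false → false.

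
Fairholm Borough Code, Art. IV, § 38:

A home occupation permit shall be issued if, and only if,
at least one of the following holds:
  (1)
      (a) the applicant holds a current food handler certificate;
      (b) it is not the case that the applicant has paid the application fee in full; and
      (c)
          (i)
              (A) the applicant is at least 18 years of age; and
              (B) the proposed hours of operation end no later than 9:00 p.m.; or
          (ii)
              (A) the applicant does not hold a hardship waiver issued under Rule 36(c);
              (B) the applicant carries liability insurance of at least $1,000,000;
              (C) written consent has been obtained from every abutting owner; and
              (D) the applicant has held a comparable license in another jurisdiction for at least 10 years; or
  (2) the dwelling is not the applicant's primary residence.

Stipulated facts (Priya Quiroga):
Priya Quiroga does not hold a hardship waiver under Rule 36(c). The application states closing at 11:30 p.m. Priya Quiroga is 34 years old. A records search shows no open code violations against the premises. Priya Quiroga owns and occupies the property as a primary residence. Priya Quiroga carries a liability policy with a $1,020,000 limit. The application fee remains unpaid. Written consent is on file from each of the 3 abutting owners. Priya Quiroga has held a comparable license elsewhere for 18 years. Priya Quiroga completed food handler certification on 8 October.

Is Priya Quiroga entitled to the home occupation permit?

(a) food handler cert. — satisfied.
(b) not (fee paid) — holds.
(A) age ≥ 18 — met.
(B) closes by 9 p.m. — not satisfied.
So (i) is not satisfied (T AND F).
(A) not (hardship waiver) — satisfied.
(B) insurance ≥ $1,000,000 — met.
(C) all abutters consent — met.
(D) prior license ≥ 10 yr — satisfied.
(ii): T AND T AND T AND T → true.
(c): F OR T → true.
(1) = T AND T AND T = true.
(2) not (primary residence) — fails.
Overall = T OR F = true.

Yes — granted.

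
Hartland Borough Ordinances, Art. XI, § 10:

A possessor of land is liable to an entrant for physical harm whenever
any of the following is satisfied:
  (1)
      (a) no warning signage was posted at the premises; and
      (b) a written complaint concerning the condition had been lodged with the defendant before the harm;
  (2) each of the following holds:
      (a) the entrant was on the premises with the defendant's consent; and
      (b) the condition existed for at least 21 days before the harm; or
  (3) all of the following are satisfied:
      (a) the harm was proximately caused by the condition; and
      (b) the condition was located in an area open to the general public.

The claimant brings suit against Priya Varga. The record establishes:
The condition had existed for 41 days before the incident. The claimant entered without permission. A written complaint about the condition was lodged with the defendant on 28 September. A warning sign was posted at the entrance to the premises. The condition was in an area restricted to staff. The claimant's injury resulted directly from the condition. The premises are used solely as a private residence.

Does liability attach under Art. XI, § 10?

(a) no signage posted — fails.
(b) complaint lodged — met.
(1): F AND T → false.
(a) consent to enter — not met.
(b) condition ≥21 days old — satisfied.
(2) = F AND T = false.
(a) proximate cause — satisfied.
(b) public area — not met.
So (3) is not satisfied (T AND F).
Overall = F OR F OR F = false.

No — not liable.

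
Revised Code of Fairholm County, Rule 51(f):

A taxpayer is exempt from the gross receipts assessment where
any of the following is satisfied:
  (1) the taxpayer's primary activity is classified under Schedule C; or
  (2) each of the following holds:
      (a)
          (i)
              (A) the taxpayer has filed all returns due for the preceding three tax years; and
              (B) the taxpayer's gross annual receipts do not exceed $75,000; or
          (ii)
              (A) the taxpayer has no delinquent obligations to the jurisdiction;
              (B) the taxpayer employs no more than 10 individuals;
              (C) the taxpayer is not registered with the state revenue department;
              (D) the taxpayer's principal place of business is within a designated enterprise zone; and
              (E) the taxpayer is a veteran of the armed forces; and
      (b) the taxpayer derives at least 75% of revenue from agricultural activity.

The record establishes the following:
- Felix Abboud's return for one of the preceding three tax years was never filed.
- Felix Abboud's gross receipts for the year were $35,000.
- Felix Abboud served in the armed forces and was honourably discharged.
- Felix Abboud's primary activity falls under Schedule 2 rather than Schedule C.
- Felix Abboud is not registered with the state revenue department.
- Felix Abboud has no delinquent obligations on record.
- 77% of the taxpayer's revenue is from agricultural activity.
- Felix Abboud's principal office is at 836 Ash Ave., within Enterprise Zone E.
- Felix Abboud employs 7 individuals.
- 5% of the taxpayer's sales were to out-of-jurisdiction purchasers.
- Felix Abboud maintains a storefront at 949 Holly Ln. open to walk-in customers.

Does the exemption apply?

Yes — exempt.

(1) Schedule C activity — fails.
(A) returns current — fails.
(B) receipts ≤ $75,000 — holds.
(i): F AND T → false.
(A) no delinquency — met.
(B) ≤ 10 employees — satisfied.
(C) not (state-registered) — met.
(D) in enterprise zone — met.
(E) veteran — holds.
So (ii) is satisfied (T AND T AND T AND T AND T).
(a) = F OR T = true.
(b) ≥75% agricultural — satisfied.
(2): T AND T → true.
So Overall is satisfied (F OR T).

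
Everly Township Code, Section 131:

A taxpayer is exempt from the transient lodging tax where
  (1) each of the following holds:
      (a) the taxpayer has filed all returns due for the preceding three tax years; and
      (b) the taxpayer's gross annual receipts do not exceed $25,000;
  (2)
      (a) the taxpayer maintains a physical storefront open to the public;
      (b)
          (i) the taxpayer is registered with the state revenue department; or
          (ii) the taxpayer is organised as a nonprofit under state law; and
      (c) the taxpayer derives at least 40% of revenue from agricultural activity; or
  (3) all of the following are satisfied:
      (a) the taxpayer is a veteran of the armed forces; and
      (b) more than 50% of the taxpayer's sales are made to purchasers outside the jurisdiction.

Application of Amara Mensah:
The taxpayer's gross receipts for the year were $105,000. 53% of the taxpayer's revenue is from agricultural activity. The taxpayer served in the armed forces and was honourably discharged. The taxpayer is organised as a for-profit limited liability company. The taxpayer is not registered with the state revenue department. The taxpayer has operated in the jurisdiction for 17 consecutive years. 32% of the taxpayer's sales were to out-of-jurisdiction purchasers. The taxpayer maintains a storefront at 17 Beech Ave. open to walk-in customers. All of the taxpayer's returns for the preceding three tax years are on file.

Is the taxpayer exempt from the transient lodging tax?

No — not exempt.

(a) returns current — met.
(b) receipts ≤ $25,000 — fails.
So (1) is not satisfied (T AND F).
(a) has storefront — satisfied.
(i) state-registered — fails.
(ii) nonprofit — not satisfied.
(b): F OR F → false.
(c) ≥40% agricultural — met.
(2): T AND F AND T → false.
(a) veteran — satisfied.
(b) >50% out-of-jur. sales — not satisfied.
(3) = T AND F = false.
Overall = F OR F OR F = false.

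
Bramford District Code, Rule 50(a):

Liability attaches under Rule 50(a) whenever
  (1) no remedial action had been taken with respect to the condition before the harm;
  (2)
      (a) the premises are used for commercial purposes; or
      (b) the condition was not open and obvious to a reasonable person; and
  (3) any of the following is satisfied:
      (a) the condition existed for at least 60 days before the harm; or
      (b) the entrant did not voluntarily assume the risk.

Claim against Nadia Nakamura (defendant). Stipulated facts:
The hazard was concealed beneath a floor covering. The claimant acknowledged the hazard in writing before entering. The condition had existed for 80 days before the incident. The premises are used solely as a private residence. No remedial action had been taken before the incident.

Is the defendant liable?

(1) no remedial action — met.
(a) commercial use — fails.
(b) not open/obvious — satisfied.
So (2) is satisfied (F OR T).
(a) condition ≥60 days old — met.
(b) no assumed risk — fails.
So (3) is satisfied (T OR F).
Overall = T AND T AND T = true.

Yes — liable.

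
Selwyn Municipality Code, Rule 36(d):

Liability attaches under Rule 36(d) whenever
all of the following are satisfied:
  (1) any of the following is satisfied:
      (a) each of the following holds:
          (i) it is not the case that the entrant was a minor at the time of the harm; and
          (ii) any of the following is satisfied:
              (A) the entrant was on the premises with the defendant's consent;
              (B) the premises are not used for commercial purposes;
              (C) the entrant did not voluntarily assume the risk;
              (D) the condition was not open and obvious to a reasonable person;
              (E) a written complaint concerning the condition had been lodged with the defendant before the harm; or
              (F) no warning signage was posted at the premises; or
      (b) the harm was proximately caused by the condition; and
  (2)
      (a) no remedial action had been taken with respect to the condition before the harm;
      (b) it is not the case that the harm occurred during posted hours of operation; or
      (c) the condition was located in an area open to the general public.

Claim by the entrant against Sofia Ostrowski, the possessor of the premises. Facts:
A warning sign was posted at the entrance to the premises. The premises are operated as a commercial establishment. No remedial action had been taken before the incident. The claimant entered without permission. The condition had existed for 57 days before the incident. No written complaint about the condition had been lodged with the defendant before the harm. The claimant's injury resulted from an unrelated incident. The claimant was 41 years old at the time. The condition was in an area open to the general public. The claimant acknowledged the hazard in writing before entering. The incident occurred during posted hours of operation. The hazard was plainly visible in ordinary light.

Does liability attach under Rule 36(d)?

No — not liable.

(i) not (entrant a minor) — satisfied.
(A) consent to enter — not satisfied.
(B) not (commercial use) — not met.
(C) no assumed risk — not satisfied.
(D) not open/obvious — not met.
(E) complaint lodged — not met.
(F) no signage posted — not met.
(ii): F OR F OR F OR F OR F OR F → false.
(a) = T AND F = false.
(b) proximate cause — fails.
(1) = F OR F = false.
(a) no remedial action — met.
(b) not (during posted hours) — fails.
(c) public area — met.
(2) = T OR F OR T = true.
So Overall is not satisfied (F AND T).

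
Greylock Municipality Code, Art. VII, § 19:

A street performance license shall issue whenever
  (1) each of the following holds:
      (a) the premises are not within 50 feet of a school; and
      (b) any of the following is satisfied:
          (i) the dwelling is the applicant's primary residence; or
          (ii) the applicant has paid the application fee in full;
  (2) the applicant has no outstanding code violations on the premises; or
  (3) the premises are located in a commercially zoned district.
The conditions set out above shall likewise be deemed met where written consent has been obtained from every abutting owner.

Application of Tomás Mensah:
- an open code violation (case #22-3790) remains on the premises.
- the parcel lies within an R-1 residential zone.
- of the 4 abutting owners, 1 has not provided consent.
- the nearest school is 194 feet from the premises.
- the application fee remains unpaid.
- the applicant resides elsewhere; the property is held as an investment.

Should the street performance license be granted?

No — denied.

(a) ≥50 ft from school — holds.
(i) primary residence — fails.
(ii) fee paid — not met.
(b) = F OR F = false.
(1): T AND F → false.
(2) no code violations — fails.
(3) commercially zoned — not satisfied.
Overall: F OR F OR F → false.
Exception (all abutters consent) — not satisfied.
Result: main false OR exception false → false.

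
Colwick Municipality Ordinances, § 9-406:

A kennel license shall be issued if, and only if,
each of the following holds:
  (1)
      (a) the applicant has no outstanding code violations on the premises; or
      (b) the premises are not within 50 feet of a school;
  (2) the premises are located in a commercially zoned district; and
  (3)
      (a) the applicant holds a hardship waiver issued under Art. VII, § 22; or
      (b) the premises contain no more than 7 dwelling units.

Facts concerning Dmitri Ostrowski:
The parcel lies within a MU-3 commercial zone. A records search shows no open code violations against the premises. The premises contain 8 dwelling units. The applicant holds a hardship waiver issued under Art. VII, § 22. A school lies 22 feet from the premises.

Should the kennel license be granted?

Yes — granted.

(a) no code violations — satisfied.
(b) ≥50 ft from school — not satisfied.
(1) = T OR F = true.
(2) commercially zoned — met.
(a) hardship waiver — met.
(b) ≤ 7 units — fails.
(3) = T OR F = true.
Overall: T AND T AND T → true.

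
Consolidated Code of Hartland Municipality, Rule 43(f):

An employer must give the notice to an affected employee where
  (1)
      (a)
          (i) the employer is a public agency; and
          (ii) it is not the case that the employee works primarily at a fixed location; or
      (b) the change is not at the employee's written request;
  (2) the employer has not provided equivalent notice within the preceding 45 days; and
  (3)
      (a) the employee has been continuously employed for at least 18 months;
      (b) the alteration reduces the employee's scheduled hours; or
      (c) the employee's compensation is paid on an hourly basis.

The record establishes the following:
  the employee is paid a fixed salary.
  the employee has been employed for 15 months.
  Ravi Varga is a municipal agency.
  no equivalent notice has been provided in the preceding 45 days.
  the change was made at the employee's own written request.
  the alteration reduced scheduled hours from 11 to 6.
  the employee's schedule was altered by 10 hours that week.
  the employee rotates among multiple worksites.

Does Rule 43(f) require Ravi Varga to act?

(i) public agency — satisfied.
(ii) not (fixed location) — met.
So (a) is satisfied (T AND T).
(b) not employee-requested — not met.
So (1) is satisfied (T OR F).
(2) no recent notice — met.
(a) tenure ≥ 18 mo. — fails.
(b) hours reduced — met.
(c) hourly-paid — not satisfied.
(3) = F OR T OR F = true.
So Overall is satisfied (T AND T AND T).

Yes — required.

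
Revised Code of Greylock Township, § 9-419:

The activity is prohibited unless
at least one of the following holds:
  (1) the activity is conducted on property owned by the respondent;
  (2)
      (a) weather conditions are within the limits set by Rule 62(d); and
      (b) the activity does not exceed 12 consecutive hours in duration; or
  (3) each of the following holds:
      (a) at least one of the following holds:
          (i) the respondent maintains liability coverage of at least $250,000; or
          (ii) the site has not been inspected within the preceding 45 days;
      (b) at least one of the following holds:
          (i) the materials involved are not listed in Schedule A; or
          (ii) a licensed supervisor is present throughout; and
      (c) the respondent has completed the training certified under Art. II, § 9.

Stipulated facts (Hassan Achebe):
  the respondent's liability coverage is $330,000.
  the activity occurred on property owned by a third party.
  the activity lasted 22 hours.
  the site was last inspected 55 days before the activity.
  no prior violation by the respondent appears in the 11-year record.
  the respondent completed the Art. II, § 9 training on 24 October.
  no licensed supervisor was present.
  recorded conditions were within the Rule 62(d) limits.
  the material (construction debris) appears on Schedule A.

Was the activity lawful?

(1) own property — fails.
(a) weather ok — satisfied.
(b) ≤ 12 hrs duration — not met.
(2): T AND F → false.
(i) coverage ≥ $250,000 — holds.
(ii) not (site inspected) — met.
(a) = T OR T = true.
(i) not (Schedule A material) — fails.
(ii) supervisor present — not satisfied.
(b): F OR F → false.
(c) training certified — met.
So (3) is not satisfied (T AND F AND T).
So Overall is not satisfied (F OR F OR F).

No — unlawful.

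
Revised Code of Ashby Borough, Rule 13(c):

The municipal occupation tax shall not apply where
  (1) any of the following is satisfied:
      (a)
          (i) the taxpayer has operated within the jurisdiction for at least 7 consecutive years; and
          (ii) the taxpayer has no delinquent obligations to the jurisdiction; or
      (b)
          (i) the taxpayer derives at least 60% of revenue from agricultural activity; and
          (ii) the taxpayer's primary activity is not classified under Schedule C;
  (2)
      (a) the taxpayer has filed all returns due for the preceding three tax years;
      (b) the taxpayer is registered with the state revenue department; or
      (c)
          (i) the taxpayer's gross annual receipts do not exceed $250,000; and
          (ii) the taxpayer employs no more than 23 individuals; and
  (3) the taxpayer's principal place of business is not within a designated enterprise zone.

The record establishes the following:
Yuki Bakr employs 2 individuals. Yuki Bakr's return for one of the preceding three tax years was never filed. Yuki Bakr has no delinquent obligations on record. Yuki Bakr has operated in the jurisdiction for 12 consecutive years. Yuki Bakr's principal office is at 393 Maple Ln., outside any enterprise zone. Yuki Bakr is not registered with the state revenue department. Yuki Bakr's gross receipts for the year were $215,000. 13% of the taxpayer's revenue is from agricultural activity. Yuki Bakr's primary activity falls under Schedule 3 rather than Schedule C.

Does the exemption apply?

Yes — exempt.

(i) ≥ 7 yrs in jurisdiction — met.
(ii) no delinquency — satisfied.
(a): T AND T → true.
(i) ≥60% agricultural — not met.
(ii) not (Schedule C activity) — holds.
(b) = F AND T = false.
(1): T OR F → true.
(a) returns current — not satisfied.
(b) state-registered — not satisfied.
(i) receipts ≤ $250,000 — met.
(ii) ≤ 23 employees — met.
(c): T AND T → true.
(2) = F OR F OR T = true.
(3) not (in enterprise zone) — satisfied.
Overall = T AND T AND T = true.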